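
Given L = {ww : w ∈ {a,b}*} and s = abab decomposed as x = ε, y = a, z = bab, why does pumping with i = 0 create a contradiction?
xy⁰z = bab ∉ L

Pumping with i = 0 replaces y = a by y⁰ = ε:
- Original: s = xyz = abab; abab splits into halves ab · ab, which are equal, so it is in L (w = ab)
- Pumped: xy⁰z = ε · ε · bab = bab
- bab has odd length 3, so it cannot be written as ww and is not in L

The pumping lemma would require xy⁰z ∈ L, so this decomposition yields a contradiction.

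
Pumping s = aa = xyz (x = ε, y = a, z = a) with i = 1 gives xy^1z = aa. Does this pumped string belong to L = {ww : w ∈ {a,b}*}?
Yes

xy¹z = ε · a · a = aa.
aa splits into halves a · a, which are equal, so it is in L (w = a).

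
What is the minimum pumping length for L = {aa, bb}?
p = 3

For a finite language L, the pumping lemma holds vacuously if p > max|s| for s ∈ L.

The longest string in L = {aa, bb} has length 2.
If p = 3, then no string s ∈ L has |s| ≥ p, so the condition is vacuously true.

The minimum pumping length is p = 3.

Why no smaller p works: for any p ≤ 2, the longest string s ∈ L has |s| = 2 ≥ p, so it would
have to be pumpable; but pumping up (i = 2, 3, ...) produces ever longer strings, which cannot all lie in the
finite language L. So the pumping property fails for every p ≤ 2.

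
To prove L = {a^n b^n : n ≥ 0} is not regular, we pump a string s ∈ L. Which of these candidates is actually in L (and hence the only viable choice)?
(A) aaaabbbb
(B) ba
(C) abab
(A) aaaabbbb

The pumping lemma is applied to a string s that lies in L, so first check membership of each option:
- (A) aaaabbbb = a^4 b^4 has equal counts (4 = 4), so it is in L ✓
- (B) ba has an a after a b, so it is not of the form a^n b^n and is not in L ✗
- (C) abab has an a after a b, so it is not of the form a^n b^n and is not in L ✗

Only (A) aaaabbbb is in L, so it is the only candidate that could play the role of s.
(In a complete proof one picks s in terms of the pumping length p so that |s| ≥ p is guaranteed; a fixed string like aaaabbbb illustrates the shape of such an s.)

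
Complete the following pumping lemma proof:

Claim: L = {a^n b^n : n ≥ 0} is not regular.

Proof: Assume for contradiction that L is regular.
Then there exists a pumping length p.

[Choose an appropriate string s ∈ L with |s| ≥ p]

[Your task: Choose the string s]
s = a^p b^p

This string is in L (has equal a's and b's) and has length 2p ≥ p.
Any decomposition xyz with |xy| ≤ p means y consists only of a's,
so pumping will unbalance the counts.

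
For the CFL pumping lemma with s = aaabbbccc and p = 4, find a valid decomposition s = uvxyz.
u='aa', v='a', x='bb', y='b', z='ccc'

For s = aaabbbccc with pumping length p = 4:

One valid decomposition:
- u = 'aa'
- v = 'a'
- x = 'bb'
- y = 'b'
- z = 'ccc'

Verification:
- uvxyz = 'aa' + 'a' + 'bb' + 'b' + 'ccc' = aaabbbccc ✓
- |vxy| = |'abbb'| = 4 ≤ 4 ✓
- |vy| = |'ab'| = 2 > 0 ✓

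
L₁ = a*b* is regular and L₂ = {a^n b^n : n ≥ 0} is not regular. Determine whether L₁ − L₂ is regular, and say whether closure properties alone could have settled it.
No — L₁ − L₂ is not regular.

a*b* − {a^n b^n} = {a^n b^m : n ≠ m}. If this were regular, then its complement intersected with a*b*, namely {a^n b^n : n ≥ 0}, would be regular too (closure under complement and intersection) — contradiction. So L₁ − L₂ is not regular.

Note that the bare facts "L₁ regular, L₂ non-regular" do not settle the question by themselves: the closure of regular languages under ∪, ∩, complement and difference applies only when BOTH operands are regular. With a non-regular operand the result can come out regular or non-regular depending on the specific languages, so one has to work out L₁ − L₂ for this particular pair, as above.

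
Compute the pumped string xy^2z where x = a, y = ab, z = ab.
aababab

Given x = 'a', y = 'ab', z = 'ab' and i = 2:

xy^2z = x + y·y·...·y (2 times) + z
       = 'a' + 'ab'^2 + 'ab'
       = 'a' + 'abab' + 'ab'
       = 'aababab'

The pumped string is 'aababab' with length 7.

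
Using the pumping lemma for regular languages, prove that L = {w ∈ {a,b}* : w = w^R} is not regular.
Assume for contradiction that L is regular, and let p ≥ 1 be the pumping length given by the pumping lemma.
Choose s = a^p b a^p. Then s ∈ L (it reads the same in both directions) and |s| = 2p + 1 ≥ p.
By the pumping lemma, s = xyz for some x, y, z with |xy| ≤ p, |y| ≥ 1, and xy^i z ∈ L for every i ≥ 0.
Since |xy| ≤ p and the first p symbols of s are all a's, y = a^k for some k with 1 ≤ k ≤ p.

Take i = 0: xy⁰z = a^(p − k) b a^p.
Its reversal is a^p b a^(p − k). These differ because the block of a's before the unique b has length p − k in one and p in the other, and p − k ≠ p since k ≥ 1. So xy⁰z is not a palindrome, i.e. xy⁰z ∉ L.

This contradicts the pumping lemma, which requires xy^i z ∈ L for all i ≥ 0.
Hence L = {w ∈ {a,b}* : w = w^R} is not regular. ∎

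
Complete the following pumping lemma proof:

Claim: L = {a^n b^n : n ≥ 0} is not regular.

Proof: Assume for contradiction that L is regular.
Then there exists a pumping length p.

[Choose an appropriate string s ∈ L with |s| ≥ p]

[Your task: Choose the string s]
s = a^p b^p

This string is in L (has equal a's and b's) and has length 2p ≥ p.
Any decomposition xyz with |xy| ≤ p means y consists only of a's,
so pumping will unbalance the counts.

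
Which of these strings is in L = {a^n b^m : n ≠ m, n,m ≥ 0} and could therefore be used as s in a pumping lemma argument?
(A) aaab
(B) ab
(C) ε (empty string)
(A) aaab

The pumping lemma is applied to a string s that lies in L, so first check membership of each option:
- (A) aaab = a^3 b^1 with 3 ≠ 1, so it is in L ✓
- (B) ab = a^1 b^1 has n = m = 1, so it is not in L ✗
- (C) ε = a^0 b^0 has n = m = 0, so it is not in L ✗

Only (A) aaab is in L, so it is the only candidate that could play the role of s.
(In a complete proof one picks s in terms of the pumping length p so that |s| ≥ p is guaranteed; a fixed string like aaab illustrates the shape of such an s.)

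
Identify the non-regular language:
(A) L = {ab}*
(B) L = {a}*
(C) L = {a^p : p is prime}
(C) {a^p : p is prime}

(C) L = {a^p : p is prime} is NOT regular.

The pumping lemma can be used to prove this:
After pumping, the length becomes composite

The other languages are regular because they can be recognized by finite automata.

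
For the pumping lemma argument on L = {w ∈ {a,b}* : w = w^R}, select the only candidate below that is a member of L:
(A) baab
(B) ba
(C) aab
(A) baab

The pumping lemma is applied to a string s that lies in L, so first check membership of each option:
- (A) baab reversed is baab, the same string, so it is a palindrome and is in L ✓
- (B) ba reversed is ab ≠ ba, so it is not a palindrome and is not in L ✗
- (C) aab reversed is baa ≠ aab, so it is not a palindrome and is not in L ✗

Only (A) baab is in L, so it is the only candidate that could play the role of s.
(In a complete proof one picks s in terms of the pumping length p so that |s| ≥ p is guaranteed; a fixed string like baab illustrates the shape of such an s.)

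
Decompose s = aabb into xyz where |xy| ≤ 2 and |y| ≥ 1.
x = '', y = 'aa', z = 'bb'

For s = aabb and p = 2, one valid decomposition is:
- x = '' (length 0)
- y = 'aa' (length 2)
- z = 'bb' (length 2)

Verification:
- xyz = '' + 'aa' + 'bb' = aabb ✓
- |xy| = 2 ≤ 2 ✓
- |y| = 2 > 0 ✓

All pumping lemma constraints are satisfied.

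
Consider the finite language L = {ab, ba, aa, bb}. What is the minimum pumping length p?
p = 3

For a finite language L, the pumping lemma holds vacuously if p > max|s| for s ∈ L.

The longest string in L = {ab, ba, aa, bb} has length 2.
If p = 3, then no string s ∈ L has |s| ≥ p, so the condition is vacuously true.

The minimum pumping length is p = 3.

Why no smaller p works: for any p ≤ 2, the longest string s ∈ L has |s| = 2 ≥ p, so it would
have to be pumpable; but pumping up (i = 2, 3, ...) produces ever longer strings, which cannot all lie in the
finite language L. So the pumping property fails for every p ≤ 2.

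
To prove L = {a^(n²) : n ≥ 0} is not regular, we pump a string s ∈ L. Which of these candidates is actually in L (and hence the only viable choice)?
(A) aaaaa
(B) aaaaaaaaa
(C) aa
(B) aaaaaaaaa

The pumping lemma is applied to a string s that lies in L, so first check membership of each option:
- (A) aaaaa has length 5, strictly between 2² = 4 and 3² = 9, so it is not in L ✗
- (B) aaaaaaaaa has length 9 = 3², a perfect square, so it is in L ✓
- (C) aa has length 2, strictly between 1² = 1 and 2² = 4, so it is not in L ✗

Only (B) aaaaaaaaa is in L, so it is the only candidate that could play the role of s.
(In a complete proof one picks s in terms of the pumping length p so that |s| ≥ p is guaranteed; a fixed string like aaaaaaaaa illustrates the shape of such an s.)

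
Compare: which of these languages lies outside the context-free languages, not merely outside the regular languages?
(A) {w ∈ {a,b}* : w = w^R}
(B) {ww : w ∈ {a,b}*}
(B) {ww : w ∈ {a,b}*}

(B) {ww : w ∈ {a,b}*} requires the CFL pumping lemma.

- {w ∈ {a,b}* : w = w^R} is context-free (but not regular)
  • Can be shown non-regular with the regular pumping lemma
  • After pumping, the string is no longer symmetric

- {ww : w ∈ {a,b}*} is NOT context-free
  • Requires the CFL pumping lemma to prove
  • Even a PDA cannot compare two arbitrary halves symbol by symbol; CFL pumping on a^p b^p a^p b^p fails

The CFL pumping lemma is "stronger" in that it can prove non-membership
in the larger class of context-free languages.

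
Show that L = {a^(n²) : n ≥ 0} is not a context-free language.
Assume for contradiction that L is context-free, and let p ≥ 1 be the pumping length given by the pumping lemma for CFLs.
Choose s = a^(p²). Then s ∈ L and |s| = p² ≥ p.
By the CFL pumping lemma, s = uvxyz for some u, v, x, y, z with |vxy| ≤ p, |vy| ≥ 1, and uv^i xy^i z ∈ L for every i ≥ 0.
All symbols are a's, so only lengths matter: let k = |vy|, with 1 ≤ k ≤ |vxy| ≤ p.

Take i = 2: |uv²xy²z| = p² + k, and p² < p² + k ≤ p² + p < (p + 1)².
So the length lies strictly between consecutive squares and is not a perfect square; uv²xy²z ∉ L.

This contradicts the CFL pumping lemma, which requires uv^i xy^i z ∈ L for all i ≥ 0.
Hence L = {a^(n²) : n ≥ 0} is not context-free. ∎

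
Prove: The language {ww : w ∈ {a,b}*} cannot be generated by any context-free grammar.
Assume for contradiction that L is context-free, and let p ≥ 1 be the pumping length given by the pumping lemma for CFLs.
Choose s = a^p b^p a^p b^p. Then s ∈ L (take w = a^p b^p) and |s| = 4p ≥ p.
By the CFL pumping lemma, s = uvxyz for some u, v, x, y, z with |vxy| ≤ p, |vy| ≥ 1, and uv^i xy^i z ∈ L for every i ≥ 0.

Write s as four blocks A₁ B₁ A₂ B₂ with A₁ = A₂ = a^p and B₁ = B₂ = b^p. Since |vxy| ≤ p, the window vxy lies inside at most two adjacent blocks. Take i = 0 and let t = uxz, so |t| = 4p − |vy| with 1 ≤ |vy| ≤ p. If |t| is odd, t ∉ L immediately, so assume |vy| is even (hence |vy| ≥ 2) and |t|/2 = 2p − |vy|/2, which satisfies p ≤ |t|/2 ≤ 2p − 1.

Case 1 (vxy inside A₁B₁): t = a^(p−j) b^(p−l) a^p b^p with j + l = |vy|. The second half of t has length < 2p, so it is a suffix of the trailing a^p b^p and ends in b; the first half is a^(p−j) b^(p−l) a^((j+l)/2), which ends in a because (j+l)/2 ≥ 1. The halves differ, so t ∉ L.

Case 2 (vxy inside B₁A₂, straddling the middle): t = a^p b^(p−j) a^(p−l) b^p with j + l = |vy|. If t = ww, then w is a prefix of t of length ≥ p, so w begins with a^p; and w is a suffix of t of length ≥ p, so w ends with b^p. That forces |w| ≥ 2p, contradicting |w| = |t|/2 ≤ 2p − 1. So t ∉ L.

Case 3 (vxy inside A₂B₂): t = a^p b^p a^(p−j) b^(p−l) with j + l = |vy|. The first half of t is a prefix of a^p b^p, so it begins with a; the second half is b^((j+l)/2) a^(p−j) b^(p−l), which begins with b. The halves differ, so t ∉ L.

In every case uv⁰xy⁰z = uxz ∉ L.

This contradicts the CFL pumping lemma, which requires uv^i xy^i z ∈ L for all i ≥ 0.
Hence L = {ww : w ∈ {a,b}*} is not context-free. ∎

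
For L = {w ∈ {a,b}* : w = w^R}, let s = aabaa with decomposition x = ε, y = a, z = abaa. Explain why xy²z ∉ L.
xy²z = aaabaa ∉ L

Pumping with i = 2 replaces y = a by y² = aa:
- Original: s = xyz = aabaa; aabaa reversed is aabaa, the same string, so it is a palindrome and is in L
- Pumped: xy²z = ε · aa · abaa = aaabaa
- aaabaa reversed is aabaaa ≠ aaabaa, so it is not a palindrome and is not in L

The pumping lemma would require xy²z ∈ L, so this decomposition yields a contradiction.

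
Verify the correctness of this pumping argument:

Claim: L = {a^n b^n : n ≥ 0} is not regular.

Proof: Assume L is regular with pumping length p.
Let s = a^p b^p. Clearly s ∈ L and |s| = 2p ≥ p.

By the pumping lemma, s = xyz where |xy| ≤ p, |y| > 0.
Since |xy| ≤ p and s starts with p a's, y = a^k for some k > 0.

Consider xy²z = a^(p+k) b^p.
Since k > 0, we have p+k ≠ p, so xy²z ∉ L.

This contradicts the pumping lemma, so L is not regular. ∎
The proof is correct.

This proof is valid because:
1. The string s = a^p b^p is correctly in L
2. The decomposition analysis is correct: y must consist only of a's
3. The contradiction is valid: pumping increases a's but not b's
4. The conclusion follows logically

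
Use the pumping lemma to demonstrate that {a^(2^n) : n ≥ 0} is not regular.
Assume for contradiction that L is regular, and let p ≥ 1 be the pumping length given by the pumping lemma.
Choose s = a^(2^p). Then s ∈ L and |s| = 2^p ≥ p.
By the pumping lemma, s = xyz for some x, y, z with |xy| ≤ p, |y| ≥ 1, and xy^i z ∈ L for every i ≥ 0.
Here y = a^k for some k with 1 ≤ k ≤ |xy| ≤ p, and p < 2^p.

Take i = 2: |xy²z| = 2^p + k.
Now 2^p < 2^p + k ≤ 2^p + p < 2^p + 2^p = 2^(p+1).
So |xy²z| lies strictly between the consecutive powers of two 2^p and 2^(p+1), hence is not a power of 2, and xy²z ∉ L.

This contradicts the pumping lemma, which requires xy^i z ∈ L for all i ≥ 0.
Hence L = {a^(2^n) : n ≥ 0} is not regular. ∎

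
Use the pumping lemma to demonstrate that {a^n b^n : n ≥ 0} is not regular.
Assume for contradiction that L is regular, and let p ≥ 1 be the pumping length given by the pumping lemma.
Choose s = a^p b^p. Then s ∈ L and |s| = 2p ≥ p.
By the pumping lemma, s = xyz for some x, y, z with |xy| ≤ p, |y| ≥ 1, and xy^i z ∈ L for every i ≥ 0.
Since |xy| ≤ p and the first p symbols of s are all a's, we must have y = a^k for some k with 1 ≤ k ≤ p.

Take i = 3: xy³z = a^(p + 2k) b^p.
This string has p + 2k a's but p b's, and p + 2k > p because k ≥ 1. So xy³z ∉ L.

This contradicts the pumping lemma, which requires xy^i z ∈ L for all i ≥ 0.
Hence L = {a^n b^n : n ≥ 0} is not regular. ∎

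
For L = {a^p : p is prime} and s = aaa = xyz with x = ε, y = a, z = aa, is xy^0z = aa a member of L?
Yes

xy⁰z = ε · ε · aa = aa.
aa has length 2, which is prime, so it is in L.
(A single pumped string landing in L is not a contradiction by itself; a non-regularity proof needs some i for which xy^i z ∉ L, for every admissible decomposition.)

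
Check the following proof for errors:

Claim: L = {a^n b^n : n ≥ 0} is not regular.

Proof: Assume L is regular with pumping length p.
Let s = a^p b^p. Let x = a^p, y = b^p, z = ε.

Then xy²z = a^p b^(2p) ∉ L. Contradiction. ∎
The proof is INCORRECT.

Error: The decomposition violates |xy| ≤ p.
With x = a^p and y = b^p, we have |xy| = 2p > p.
The pumping lemma requires |xy| ≤ p, so y must be within the first p characters.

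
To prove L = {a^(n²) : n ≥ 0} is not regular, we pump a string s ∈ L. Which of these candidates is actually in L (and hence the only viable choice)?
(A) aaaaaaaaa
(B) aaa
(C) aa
(A) aaaaaaaaa

The pumping lemma is applied to a string s that lies in L, so first check membership of each option:
- (A) aaaaaaaaa has length 9 = 3², a perfect square, so it is in L ✓
- (B) aaa has length 3, strictly between 1² = 1 and 2² = 4, so it is not in L ✗
- (C) aa has length 2, strictly between 1² = 1 and 2² = 4, so it is not in L ✗

Only (A) aaaaaaaaa is in L, so it is the only candidate that could play the role of s.
(In a complete proof one picks s in terms of the pumping length p so that |s| ≥ p is guaranteed; a fixed string like aaaaaaaaa illustrates the shape of such an s.)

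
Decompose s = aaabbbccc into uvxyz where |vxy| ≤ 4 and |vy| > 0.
u='aa', v='a', x='bb', y='b', z='ccc'

For s = aaabbbccc with pumping length p = 4:

One valid decomposition:
- u = 'aa'
- v = 'a'
- x = 'bb'
- y = 'b'
- z = 'ccc'

Verification:
- uvxyz = 'aa' + 'a' + 'bb' + 'b' + 'ccc' = aaabbbccc ✓
- |vxy| = |'abbb'| = 4 ≤ 4 ✓
- |vy| = |'ab'| = 2 > 0 ✓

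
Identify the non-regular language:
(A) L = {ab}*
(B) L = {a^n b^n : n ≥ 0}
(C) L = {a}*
(B) {a^n b^n : n ≥ 0}

(B) L = {a^n b^n : n ≥ 0} is NOT regular.

The pumping lemma can be used to prove this:
After pumping, the number of a's and b's become unequal

The other languages are regular because they can be recognized by finite automata.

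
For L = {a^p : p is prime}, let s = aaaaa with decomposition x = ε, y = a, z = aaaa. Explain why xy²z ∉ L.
xy²z = aaaaaa ∉ L

Pumping with i = 2 replaces y = a by y² = aa:
- Original: s = xyz = aaaaa; aaaaa has length 5, which is prime, so it is in L
- Pumped: xy²z = ε · aa · aaaa = aaaaaa
- aaaaaa has length 6 = 2 × 3, which is not prime, so it is not in L

The pumping lemma would require xy²z ∈ L, so this decomposition yields a contradiction.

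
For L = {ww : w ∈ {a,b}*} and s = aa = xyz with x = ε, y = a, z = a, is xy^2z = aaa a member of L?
No

xy²z = ε · aa · a = aaa.
aaa has odd length 3, so it cannot be written as ww and is not in L.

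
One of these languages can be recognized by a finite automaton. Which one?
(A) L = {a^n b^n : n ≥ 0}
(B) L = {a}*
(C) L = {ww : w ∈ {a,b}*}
(B) {a}*

(B) L = {a}* is regular.

This can be recognized by a finite automaton (DFA/NFA).
Regular expressions like {a}* define regular languages.

The other choices are not regular:
- {a^n b^n : n ≥ 0}: After pumping, the number of a's and b's become unequal
- {ww : w ∈ {a,b}*}: After pumping, the two halves no longer match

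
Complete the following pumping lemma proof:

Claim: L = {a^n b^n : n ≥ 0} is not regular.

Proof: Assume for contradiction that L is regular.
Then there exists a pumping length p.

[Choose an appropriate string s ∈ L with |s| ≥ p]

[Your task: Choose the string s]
s = a^p b^p

This string is in L (has equal a's and b's) and has length 2p ≥ p.
Any decomposition xyz with |xy| ≤ p means y consists only of a's,
so pumping will unbalance the counts.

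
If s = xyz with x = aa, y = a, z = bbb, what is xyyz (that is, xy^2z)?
aaaabbb

Given x = 'aa', y = 'a', z = 'bbb' and i = 2:

xy^2z = x + y·y·...·y (2 times) + z
       = 'aa' + 'a'^2 + 'bbb'
       = 'aa' + 'aa' + 'bbb'
       = 'aaaabbb'

The pumped string is 'aaaabbb' with length 7.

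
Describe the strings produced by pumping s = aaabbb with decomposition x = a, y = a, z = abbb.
{xy^i z : i ≥ 0} = {a^(2+i) b^3 : i ≥ 0} = {aabbb, aaabbb, aaaabbb, ...}

With x = a, y = a, z = abbb: Starting with aaabbb and pumping the second 'a', we get strings with 2+i a's followed by 3 b's for i = 0, 1, 2, ...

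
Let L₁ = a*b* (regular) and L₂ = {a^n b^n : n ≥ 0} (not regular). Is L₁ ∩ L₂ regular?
No — L₁ ∩ L₂ is not regular.

Every string a^n b^n already lies in a*b*, so L₁ ∩ L₂ = {a^n b^n : n ≥ 0} = L₂ itself, which is the standard non-regular language (pump s = a^p b^p).

Note that the bare facts "L₁ regular, L₂ non-regular" do not settle the question by themselves: the closure of regular languages under ∪, ∩, complement and difference applies only when BOTH operands are regular. With a non-regular operand the result can come out regular or non-regular depending on the specific languages, so one has to work out L₁ ∩ L₂ for this particular pair, as above.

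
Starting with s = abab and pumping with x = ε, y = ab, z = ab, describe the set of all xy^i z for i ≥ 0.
{xy^i z : i ≥ 0} = {(ab)^(i+1) : i ≥ 0} = {ab, abab, ababab, ...}

With x = ε, y = ab, z = ab: Pumping 'ab' gives strings of alternating a's and b's.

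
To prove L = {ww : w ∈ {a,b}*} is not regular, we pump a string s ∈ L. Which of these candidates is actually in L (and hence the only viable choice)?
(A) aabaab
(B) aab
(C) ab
(A) aabaab

The pumping lemma is applied to a string s that lies in L, so first check membership of each option:
- (A) aabaab splits into halves aab · aab, which are equal, so it is in L (w = aab) ✓
- (B) aab has odd length 3, so it cannot be written as ww and is not in L ✗
- (C) ab has length 2; its halves are a and b, which differ, so it is not in L ✗

Only (A) aabaab is in L, so it is the only candidate that could play the role of s.
(In a complete proof one picks s in terms of the pumping length p so that |s| ≥ p is guaranteed; a fixed string like aabaab illustrates the shape of such an s.)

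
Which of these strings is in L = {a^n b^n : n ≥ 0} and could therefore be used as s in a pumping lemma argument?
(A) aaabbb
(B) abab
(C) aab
(A) aaabbb

The pumping lemma is applied to a string s that lies in L, so first check membership of each option:
- (A) aaabbb = a^3 b^3 has equal counts (3 = 3), so it is in L ✓
- (B) abab has an a after a b, so it is not of the form a^n b^n and is not in L ✗
- (C) aab has 2 a's and 1 b's; 2 ≠ 1, so it is not in L ✗

Only (A) aaabbb is in L, so it is the only candidate that could play the role of s.
(In a complete proof one picks s in terms of the pumping length p so that |s| ≥ p is guaranteed; a fixed string like aaabbb illustrates the shape of such an s.)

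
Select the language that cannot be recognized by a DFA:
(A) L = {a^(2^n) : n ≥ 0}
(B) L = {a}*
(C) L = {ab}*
(A) {a^(2^n) : n ≥ 0}

(A) L = {a^(2^n) : n ≥ 0} is NOT regular.

The pumping lemma can be used to prove this:
After pumping, length is no longer a power of 2

The other languages are regular because they can be recognized by finite automata.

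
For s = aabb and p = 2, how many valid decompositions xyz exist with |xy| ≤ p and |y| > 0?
3

For s = 'aabb' with pumping length p = 2:

Constraints: |xy| ≤ 2, |y| > 0

Valid decompositions (|xy| ≤ p, |y| ≥ 1):
  • x='', y='a', z='abb'
  • x='a', y='a', z='bb'
  • x='', y='aa', z='bb'

Total count: 3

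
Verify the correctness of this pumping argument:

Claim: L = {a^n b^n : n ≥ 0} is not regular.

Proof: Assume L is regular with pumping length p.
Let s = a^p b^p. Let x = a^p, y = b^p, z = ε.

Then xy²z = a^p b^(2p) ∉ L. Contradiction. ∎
The proof is INCORRECT.

Error: The decomposition violates |xy| ≤ p.
With x = a^p and y = b^p, we have |xy| = 2p > p.
The pumping lemma requires |xy| ≤ p, so y must be within the first p characters.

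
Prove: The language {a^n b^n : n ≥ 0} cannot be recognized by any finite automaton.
Assume for contradiction that L is regular, and let p ≥ 1 be the pumping length given by the pumping lemma.
Choose s = a^p b^p. Then s ∈ L and |s| = 2p ≥ p.
By the pumping lemma, s = xyz for some x, y, z with |xy| ≤ p, |y| ≥ 1, and xy^i z ∈ L for every i ≥ 0.
Since |xy| ≤ p and the first p symbols of s are all a's, we must have y = a^k for some k with 1 ≤ k ≤ p.

Take i = 3: xy³z = a^(p + 2k) b^p.
This string has p + 2k a's but p b's, and p + 2k > p because k ≥ 1. So xy³z ∉ L.

This contradicts the pumping lemma, which requires xy^i z ∈ L for all i ≥ 0.
Hence L = {a^n b^n : n ≥ 0} is not regular. ∎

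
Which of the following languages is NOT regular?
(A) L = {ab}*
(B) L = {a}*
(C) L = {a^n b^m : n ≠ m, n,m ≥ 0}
(C) {a^n b^m : n ≠ m, n,m ≥ 0}

(C) L = {a^n b^m : n ≠ m, n,m ≥ 0} is NOT regular.

The pumping lemma can be used to prove this:
After pumping a's, we can make n = m

The other languages are regular because they can be recognized by finite automata.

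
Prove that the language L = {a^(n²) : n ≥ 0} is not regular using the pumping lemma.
Assume for contradiction that L is regular, and let p ≥ 1 be the pumping length given by the pumping lemma.
Choose s = a^(p²). Then s ∈ L and |s| = p² ≥ p.
By the pumping lemma, s = xyz for some x, y, z with |xy| ≤ p, |y| ≥ 1, and xy^i z ∈ L for every i ≥ 0.
Here y = a^k for some k with 1 ≤ k ≤ |xy| ≤ p.

Take i = 2: |xy²z| = p² + k.
Now p² < p² + k ≤ p² + p < p² + 2p + 1 = (p + 1)².
So |xy²z| lies strictly between the consecutive squares p² and (p + 1)², hence is not a perfect square, and xy²z ∉ L.

This contradicts the pumping lemma, which requires xy^i z ∈ L for all i ≥ 0.
Hence L = {a^(n²) : n ≥ 0} is not regular. ∎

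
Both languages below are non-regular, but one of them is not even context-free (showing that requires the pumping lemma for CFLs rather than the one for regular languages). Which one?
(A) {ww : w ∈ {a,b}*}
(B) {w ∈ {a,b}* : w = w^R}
(A) {ww : w ∈ {a,b}*}

(A) {ww : w ∈ {a,b}*} requires the CFL pumping lemma.

- {w ∈ {a,b}* : w = w^R} is context-free (but not regular)
  • Can be shown non-regular with the regular pumping lemma
  • After pumping, the string is no longer symmetric

- {ww : w ∈ {a,b}*} is NOT context-free
  • Requires the CFL pumping lemma to prove
  • Cannot verify equality of two arbitrary substrings

The CFL pumping lemma is "stronger" in that it can prove non-membership
in the larger class of context-free languages.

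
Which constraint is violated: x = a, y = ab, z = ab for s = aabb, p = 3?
Violated: xyz = s

The decomposition x = a, y = ab, z = ab for s = aabb with p = 3
violates the constraint: xyz = s

xyz = 'a' + 'ab' + 'ab' = 'aabab' ≠ 'aabb' = s. The decomposition doesn't reconstruct s.

Pumping lemma constraints:
1. xyz = s (decomposition is valid)
2. |xy| ≤ p
3. |y| > 0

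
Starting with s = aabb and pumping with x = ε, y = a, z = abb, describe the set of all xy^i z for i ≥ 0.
{xy^i z : i ≥ 0} = {a^(i+1) b^2 : i ≥ 0} = {abb, aabb, aaabb, ...}

With x = ε, y = a, z = abb: Starting with aabb and pumping the first 'a' (z = abb keeps the second 'a'), we get strings with i+1 a's followed by 2 b's for i = 0, 1, 2, ...; note bb is not produced because z always contributes one a.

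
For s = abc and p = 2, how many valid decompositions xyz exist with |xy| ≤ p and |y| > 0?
3

For s = 'abc' with pumping length p = 2:

Constraints: |xy| ≤ 2, |y| > 0

Valid decompositions (|xy| ≤ p, |y| ≥ 1):
  • x='', y='a', z='bc'
  • x='a', y='b', z='c'
  • x='', y='ab', z='c'

Total count: 3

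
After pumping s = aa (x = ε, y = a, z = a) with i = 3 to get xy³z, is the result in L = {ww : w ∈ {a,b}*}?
Yes

xy³z = ε · aaa · a = aaaa.
aaaa splits into halves aa · aa, which are equal, so it is in L (w = aa).
(A single pumped string landing in L is not a contradiction by itself; a non-regularity proof needs some i for which xy^i z ∉ L, for every admissible decomposition.)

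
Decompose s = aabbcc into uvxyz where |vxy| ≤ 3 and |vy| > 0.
u='aa', v='b', x='b', y='c', z='c'

For s = aabbcc with pumping length p = 3:

One valid decomposition:
- u = 'aa'
- v = 'b'
- x = 'b'
- y = 'c'
- z = 'c'

Verification:
- uvxyz = 'aa' + 'b' + 'b' + 'c' + 'c' = aabbcc ✓
- |vxy| = |'bbc'| = 3 ≤ 3 ✓
- |vy| = |'bc'| = 2 > 0 ✓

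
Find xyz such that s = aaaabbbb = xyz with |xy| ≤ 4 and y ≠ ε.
x = 'a', y = 'aa', z = 'abbbb'

For s = aaaabbbb and p = 4, one valid decomposition is:
- x = 'a' (length 1)
- y = 'aa' (length 2)
- z = 'abbbb' (length 5)

Verification:
- xyz = 'a' + 'aa' + 'abbbb' = aaaabbbb ✓
- |xy| = 3 ≤ 4 ✓
- |y| = 2 > 0 ✓

All pumping lemma constraints are satisfied.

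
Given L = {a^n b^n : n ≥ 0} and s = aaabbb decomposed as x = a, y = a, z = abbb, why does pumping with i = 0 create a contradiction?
xy⁰z = aabbb ∉ L

Pumping with i = 0 replaces y = a by y⁰ = ε:
- Original: s = xyz = aaabbb; aaabbb = a^3 b^3 has equal counts (3 = 3), so it is in L
- Pumped: xy⁰z = a · ε · abbb = aabbb
- aabbb has 2 a's and 3 b's; 2 ≠ 3, so it is not in L

The pumping lemma would require xy⁰z ∈ L, so this decomposition yields a contradiction.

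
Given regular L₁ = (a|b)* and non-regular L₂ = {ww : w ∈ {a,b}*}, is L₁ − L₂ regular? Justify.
No — L₁ − L₂ is not regular.

L₁ − L₂ is the complement of {ww} within {a,b}*. If it were regular, its complement {ww} would be regular as well (regular languages are closed under complement) — contradiction. So L₁ − L₂ is not regular.

Note that the bare facts "L₁ regular, L₂ non-regular" do not settle the question by themselves: the closure of regular languages under ∪, ∩, complement and difference applies only when BOTH operands are regular. With a non-regular operand the result can come out regular or non-regular depending on the specific languages, so one has to work out L₁ − L₂ for this particular pair, as above.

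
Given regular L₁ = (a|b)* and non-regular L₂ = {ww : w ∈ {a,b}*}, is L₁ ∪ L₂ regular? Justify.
Yes — L₁ ∪ L₂ is regular.

{ww} ⊆ (a|b)*, so L₁ ∪ L₂ = (a|b)*, which is regular.

Note that the bare facts "L₁ regular, L₂ non-regular" do not settle the question by themselves: the closure of regular languages under ∪, ∩, complement and difference applies only when BOTH operands are regular. With a non-regular operand the result can come out regular or non-regular depending on the specific languages, so one has to work out L₁ ∪ L₂ for this particular pair, as above.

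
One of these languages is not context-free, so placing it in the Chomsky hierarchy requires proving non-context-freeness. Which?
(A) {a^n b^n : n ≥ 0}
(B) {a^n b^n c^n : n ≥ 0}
(B) {a^n b^n c^n : n ≥ 0}

(B) {a^n b^n c^n : n ≥ 0} requires the CFL pumping lemma.

- {a^n b^n : n ≥ 0} is context-free (but not regular)
  • Can be shown non-regular with the regular pumping lemma
  • After pumping, the number of a's and b's become unequal

- {a^n b^n c^n : n ≥ 0} is NOT context-free
  • Requires the CFL pumping lemma to prove
  • Cannot maintain three equal counts simultaneously

The CFL pumping lemma is "stronger" in that it can prove non-membership
in the larger class of context-free languages.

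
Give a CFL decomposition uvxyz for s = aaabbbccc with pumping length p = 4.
u='aa', v='a', x='bb', y='b', z='ccc'

For s = aaabbbccc with pumping length p = 4:

One valid decomposition:
- u = 'aa'
- v = 'a'
- x = 'bb'
- y = 'b'
- z = 'ccc'

Verification:
- uvxyz = 'aa' + 'a' + 'bb' + 'b' + 'ccc' = aaabbbccc ✓
- |vxy| = |'abbb'| = 4 ≤ 4 ✓
- |vy| = |'ab'| = 2 > 0 ✓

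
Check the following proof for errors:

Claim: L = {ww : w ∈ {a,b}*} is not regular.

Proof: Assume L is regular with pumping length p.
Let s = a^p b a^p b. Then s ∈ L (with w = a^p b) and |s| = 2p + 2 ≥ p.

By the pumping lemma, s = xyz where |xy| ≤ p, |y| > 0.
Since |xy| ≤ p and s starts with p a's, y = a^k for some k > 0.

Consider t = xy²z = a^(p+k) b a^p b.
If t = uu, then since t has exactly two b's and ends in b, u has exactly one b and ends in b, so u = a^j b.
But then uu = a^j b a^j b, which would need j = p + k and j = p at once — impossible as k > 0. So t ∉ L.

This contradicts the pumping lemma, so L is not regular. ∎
The proof is correct.

This proof is valid because:
1. s = a^p b a^p b is in L and is chosen in terms of p, so |s| ≥ p holds for every p
2. The decomposition analysis is correct: |xy| ≤ p forces y to lie inside the leading a's
3. The contradiction is valid: the argument shows a^(p+k) b a^p b cannot be split into two equal halves
4. The conclusion follows logically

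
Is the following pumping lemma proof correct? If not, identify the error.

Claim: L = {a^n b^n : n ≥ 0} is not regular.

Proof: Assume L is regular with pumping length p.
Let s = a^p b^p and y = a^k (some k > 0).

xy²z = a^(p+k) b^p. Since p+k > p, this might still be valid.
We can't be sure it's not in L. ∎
The proof is INCORRECT.

Error: The conclusion is wrong.
xy²z = a^(p+k) b^p is definitely NOT in L because the number of a's (p+k) ≠ number of b's (p).
The proof incorrectly doubts what is actually a valid contradiction.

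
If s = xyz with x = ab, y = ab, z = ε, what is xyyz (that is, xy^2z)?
ababab

Given x = 'ab', y = 'ab', z = '' and i = 2:

xy^2z = x + y·y·...·y (2 times) + z
       = 'ab' + 'ab'^2 + ''
       = 'ab' + 'abab' + ''
       = 'ababab'

The pumped string is 'ababab' with length 6.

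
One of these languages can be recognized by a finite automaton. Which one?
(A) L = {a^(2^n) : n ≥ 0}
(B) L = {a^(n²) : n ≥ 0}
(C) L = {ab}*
(C) {ab}*

(C) L = {ab}* is regular.

This can be recognized by a finite automaton (DFA/NFA).
Regular expressions like {ab}* define regular languages.

The other choices are not regular:
- {a^(2^n) : n ≥ 0}: After pumping, length is no longer a power of 2
- {a^(n²) : n ≥ 0}: After pumping, length is no longer a perfect square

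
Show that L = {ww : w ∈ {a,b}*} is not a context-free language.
Assume for contradiction that L is context-free, and let p ≥ 1 be the pumping length given by the pumping lemma for CFLs.
Choose s = a^p b^p a^p b^p. Then s ∈ L (take w = a^p b^p) and |s| = 4p ≥ p.
By the CFL pumping lemma, s = uvxyz for some u, v, x, y, z with |vxy| ≤ p, |vy| ≥ 1, and uv^i xy^i z ∈ L for every i ≥ 0.

Write s as four blocks A₁ B₁ A₂ B₂ with A₁ = A₂ = a^p and B₁ = B₂ = b^p. Since |vxy| ≤ p, the window vxy lies inside at most two adjacent blocks. Take i = 0 and let t = uxz, so |t| = 4p − |vy| with 1 ≤ |vy| ≤ p. If |t| is odd, t ∉ L immediately, so assume |vy| is even (hence |vy| ≥ 2) and |t|/2 = 2p − |vy|/2, which satisfies p ≤ |t|/2 ≤ 2p − 1.

Case 1 (vxy inside A₁B₁): t = a^(p−j) b^(p−l) a^p b^p with j + l = |vy|. The second half of t has length < 2p, so it is a suffix of the trailing a^p b^p and ends in b; the first half is a^(p−j) b^(p−l) a^((j+l)/2), which ends in a because (j+l)/2 ≥ 1. The halves differ, so t ∉ L.

Case 2 (vxy inside B₁A₂, straddling the middle): t = a^p b^(p−j) a^(p−l) b^p with j + l = |vy|. If t = ww, then w is a prefix of t of length ≥ p, so w begins with a^p; and w is a suffix of t of length ≥ p, so w ends with b^p. That forces |w| ≥ 2p, contradicting |w| = |t|/2 ≤ 2p − 1. So t ∉ L.

Case 3 (vxy inside A₂B₂): t = a^p b^p a^(p−j) b^(p−l) with j + l = |vy|. The first half of t is a prefix of a^p b^p, so it begins with a; the second half is b^((j+l)/2) a^(p−j) b^(p−l), which begins with b. The halves differ, so t ∉ L.

In every case uv⁰xy⁰z = uxz ∉ L.

This contradicts the CFL pumping lemma, which requires uv^i xy^i z ∈ L for all i ≥ 0.
Hence L = {ww : w ∈ {a,b}*} is not context-free. ∎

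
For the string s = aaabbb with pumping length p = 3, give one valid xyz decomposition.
x = 'aa', y = 'a', z = 'bbb'

For s = aaabbb and p = 3, one valid decomposition is:
- x = 'aa' (length 2)
- y = 'a' (length 1)
- z = 'bbb' (length 3)

Verification:
- xyz = 'aa' + 'a' + 'bbb' = aaabbb ✓
- |xy| = 3 ≤ 3 ✓
- |y| = 1 > 0 ✓

All pumping lemma constraints are satisfied.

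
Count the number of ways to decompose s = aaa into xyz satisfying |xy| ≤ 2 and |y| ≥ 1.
3

For s = 'aaa' with pumping length p = 2:

Constraints: |xy| ≤ 2, |y| > 0

Valid decompositions (|xy| ≤ p, |y| ≥ 1):
  • x='', y='a', z='aa'
  • x='a', y='a', z='a'
  • x='', y='aa', z='a'

Total count: 3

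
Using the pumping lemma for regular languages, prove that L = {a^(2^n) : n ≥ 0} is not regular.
Assume for contradiction that L is regular, and let p ≥ 1 be the pumping length given by the pumping lemma.
Choose s = a^(2^p). Then s ∈ L and |s| = 2^p ≥ p.
By the pumping lemma, s = xyz for some x, y, z with |xy| ≤ p, |y| ≥ 1, and xy^i z ∈ L for every i ≥ 0.
Here y = a^k for some k with 1 ≤ k ≤ |xy| ≤ p, and p < 2^p.

Take i = 2: |xy²z| = 2^p + k.
Now 2^p < 2^p + k ≤ 2^p + p < 2^p + 2^p = 2^(p+1).
So |xy²z| lies strictly between the consecutive powers of two 2^p and 2^(p+1), hence is not a power of 2, and xy²z ∉ L.

This contradicts the pumping lemma, which requires xy^i z ∈ L for all i ≥ 0.
Hence L = {a^(2^n) : n ≥ 0} is not regular. ∎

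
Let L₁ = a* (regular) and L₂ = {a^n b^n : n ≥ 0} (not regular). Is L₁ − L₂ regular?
Yes — L₁ − L₂ is regular.

The only string of a* that lies in {a^n b^n} is ε, so L₁ − L₂ = a* − {ε} = a⁺ = aa*, which is regular.

Note that the bare facts "L₁ regular, L₂ non-regular" do not settle the question by themselves: the closure of regular languages under ∪, ∩, complement and difference applies only when BOTH operands are regular. With a non-regular operand the result can come out regular or non-regular depending on the specific languages, so one has to work out L₁ − L₂ for this particular pair, as above.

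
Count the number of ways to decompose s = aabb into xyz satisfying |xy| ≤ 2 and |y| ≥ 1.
3

For s = 'aabb' with pumping length p = 2:

Constraints: |xy| ≤ 2, |y| > 0

Valid decompositions (|xy| ≤ p, |y| ≥ 1):
  • x='', y='a', z='abb'
  • x='a', y='a', z='bb'
  • x='', y='aa', z='bb'

Total count: 3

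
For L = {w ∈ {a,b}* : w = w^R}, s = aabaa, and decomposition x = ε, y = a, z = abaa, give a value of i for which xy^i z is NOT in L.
i = 0

xy⁰z = ε · ε · abaa = abaa; abaa reversed is aaba ≠ abaa, so it is not a palindrome and is not in L.
(Other choices also work, e.g. i = 2, 3; only i = 1 is guaranteed to stay in L since xy¹z = s.)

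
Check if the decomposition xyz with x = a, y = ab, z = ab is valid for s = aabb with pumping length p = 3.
Violated: xyz = s

The decomposition x = a, y = ab, z = ab for s = aabb with p = 3
violates the constraint: xyz = s

xyz = 'a' + 'ab' + 'ab' = 'aabab' ≠ 'aabb' = s. The decomposition doesn't reconstruct s.

Pumping lemma constraints:
1. xyz = s (decomposition is valid)
2. |xy| ≤ p
3. |y| > 0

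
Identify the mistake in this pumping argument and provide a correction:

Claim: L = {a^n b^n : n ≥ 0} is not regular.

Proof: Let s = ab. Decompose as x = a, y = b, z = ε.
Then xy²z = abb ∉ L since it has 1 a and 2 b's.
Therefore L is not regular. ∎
Error: The string s = ab might be shorter than the pumping length p.

Correction: Choose s = a^p b^p to ensure |s| ≥ p. Also, the decomposition is wrong: with |xy| ≤ p, y cannot include b's when s starts with p a's.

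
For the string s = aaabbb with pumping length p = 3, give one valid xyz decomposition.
x = '', y = 'aaa', z = 'bbb'

For s = aaabbb and p = 3, one valid decomposition is:
- x = '' (length 0)
- y = 'aaa' (length 3)
- z = 'bbb' (length 3)

Verification:
- xyz = '' + 'aaa' + 'bbb' = aaabbb ✓
- |xy| = 3 ≤ 3 ✓
- |y| = 3 > 0 ✓

All pumping lemma constraints are satisfied.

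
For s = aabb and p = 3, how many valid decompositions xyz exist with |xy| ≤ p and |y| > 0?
6

For s = 'aabb' with pumping length p = 3:

Constraints: |xy| ≤ 3, |y| > 0

Valid decompositions (|xy| ≤ p, |y| ≥ 1):
  • x='', y='a', z='abb'
  • x='a', y='a', z='bb'
  • x='', y='aa', z='bb'
  • x='aa', y='b', z='b'
  • x='a', y='ab', z='b'
  • x='', y='aab', z='b'

Total count: 6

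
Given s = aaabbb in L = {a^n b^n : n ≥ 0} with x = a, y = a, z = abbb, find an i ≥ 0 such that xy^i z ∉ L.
i = 2

xy²z = a · aa · abbb = aaaabbb; aaaabbb has 4 a's and 3 b's; 4 ≠ 3, so it is not in L.
(Other choices also work, e.g. i = 0, 3; only i = 1 is guaranteed to stay in L since xy¹z = s.)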